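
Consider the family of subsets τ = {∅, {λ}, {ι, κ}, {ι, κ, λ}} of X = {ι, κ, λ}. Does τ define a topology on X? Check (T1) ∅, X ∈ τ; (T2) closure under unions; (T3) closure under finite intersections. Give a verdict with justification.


τ IS a topology on X.

Axiom (T1): ∅ ∈ τ? Yes; X ∈ τ? Yes.
Axiom (T2/T3): check pairwise unions and intersections of members of τ.
All pairwise intersections and unions checked — each lies in τ. Therefore τ satisfies (T1), (T2), (T3): it IS a topology on X.


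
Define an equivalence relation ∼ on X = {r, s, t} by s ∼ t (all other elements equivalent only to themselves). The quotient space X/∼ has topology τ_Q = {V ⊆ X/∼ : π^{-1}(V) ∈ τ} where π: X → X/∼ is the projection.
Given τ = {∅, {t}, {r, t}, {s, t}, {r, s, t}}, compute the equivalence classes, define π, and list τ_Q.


X/∼ = {[r], [s=t]}; |τ_Q| = 3.

Equivalence classes: [r], [s=t].
Quotient map π: X → X/∼ sends r ↦ [r], s ↦ [s=t], t ↦ [s=t].
For each subset V ⊆ X/∼, compute π^{-1}(V) ⊆ X and check whether π^{-1}(V) ∈ τ. V is open in τ_Q iff π^{-1}(V) ∈ τ.
  V = {}: π^{-1}(V) = ∅ ∈ τ ✓.
  V = {[r]}: π^{-1}(V) = {r} ∉ τ ✗.
  V = {[s=t]}: π^{-1}(V) = {s, t} ∈ τ ✓.
  V = {[r], [s=t]}: π^{-1}(V) = {r, s, t} ∈ τ ✓.
Open sets in the quotient: τ_Q = {{}, {[s=t]}, {[r], [s=t]}} (3 elements).


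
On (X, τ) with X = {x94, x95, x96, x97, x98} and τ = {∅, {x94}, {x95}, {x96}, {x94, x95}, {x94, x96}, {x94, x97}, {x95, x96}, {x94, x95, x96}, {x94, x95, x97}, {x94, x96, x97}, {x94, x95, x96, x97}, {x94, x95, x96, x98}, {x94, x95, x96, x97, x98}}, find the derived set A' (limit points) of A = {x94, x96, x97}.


A' = {x97, x98}

For each x ∈ X, list the open sets U ∈ τ with x ∈ U, then check whether U ∩ (A ∖ {x}) ≠ ∅ for every such U.
  x = x94: open {x94} ∋ x has {x94} ∩ (A ∖ {x94}) = ∅, so x is NOT a limit point.
  x = x95: open {x95} ∋ x has {x95} ∩ (A ∖ {x95}) = ∅, so x is NOT a limit point.
  x = x96: open {x96} ∋ x has {x96} ∩ (A ∖ {x96}) = ∅, so x is NOT a limit point.
  x = x97: opens ∋ x are {x94, x97}, {x94, x95, x97}, {x94, x96, x97}, {x94, x95, x96, x97}, {x94, x95, x96, x97, x98}; each meets A ∖ {x97}, so x IS a limit point.
  x = x98: opens ∋ x are {x94, x95, x96, x98}, {x94, x95, x96, x97, x98}; each meets A ∖ {x98}, so x IS a limit point.
Collecting: A' = {x97, x98}.


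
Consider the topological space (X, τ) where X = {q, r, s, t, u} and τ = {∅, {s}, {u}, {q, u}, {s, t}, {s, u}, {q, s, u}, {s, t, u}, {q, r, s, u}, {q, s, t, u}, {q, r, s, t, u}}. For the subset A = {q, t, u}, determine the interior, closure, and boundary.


int(A) = {q, u}, cl(A) = {q, r, t, u}, ∂A = {r, t}.

Closed sets in (X, τ) are complements of opens:
  closed(X, τ) = {∅, {r}, {t}, {q, r}, {r, t}, {q, r, t}, {q, r, u}, {r, s, t}, {q, r, s, t}, {q, r, t, u}, {q, r, s, t, u}}.
int(A) = ⋃ {U ∈ τ : U ⊆ A}. Opens contained in A: ∅, {u}, {q, u}.
Taking the union of these: int(A) = {q, u}.
cl(A) = ⋂ {C closed : A ⊆ C}. Closed sets containing A: {q, r, t, u}, {q, r, s, t, u}.
Intersecting these: cl(A) = {q, r, t, u}.
∂A = cl(A) ∖ int(A) = {q, r, t, u} ∖ {q, u} = {r, t}.


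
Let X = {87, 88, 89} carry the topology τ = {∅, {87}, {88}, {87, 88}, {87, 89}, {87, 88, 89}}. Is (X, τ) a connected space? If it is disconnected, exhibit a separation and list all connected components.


(X, τ) is disconnected; components = [{88}, {87, 89}].

Find clopen sets (U ∈ τ with X ∖ U ∈ τ):
  U = ∅, X ∖ U = {87, 88, 89} — both open, so U is clopen.
  U = {88}, X ∖ U = {87, 89} — both open, so U is clopen.
  U = {87, 89}, X ∖ U = {88} — both open, so U is clopen.
  U = {87, 88, 89}, X ∖ U = ∅ — both open, so U is clopen.
Nontrivial clopen(s) exist: e.g. {88}. So (X, τ) is disconnected.
Compute connected components by grouping points that agree on all clopens:
  component: {88}
  component: {87, 89}


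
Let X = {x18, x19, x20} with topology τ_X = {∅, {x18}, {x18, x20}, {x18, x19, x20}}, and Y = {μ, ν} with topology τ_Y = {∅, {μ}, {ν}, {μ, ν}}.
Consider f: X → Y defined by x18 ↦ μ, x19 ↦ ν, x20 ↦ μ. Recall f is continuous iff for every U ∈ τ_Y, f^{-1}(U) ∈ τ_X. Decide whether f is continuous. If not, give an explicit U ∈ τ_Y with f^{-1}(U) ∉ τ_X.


f is NOT continuous.

Compute f^{-1}(U) for each U ∈ τ_Y:
  U = ∅: f^{-1}(U) = ∅ ∈ τ_X ✓.
  U = {μ}: f^{-1}(U) = {x18, x20} ∈ τ_X ✓.
  U = {ν}: f^{-1}(U) = {x19} ∉ τ_X ✗.
  U = {μ, ν}: f^{-1}(U) = {x18, x19, x20} ∈ τ_X ✓.
Found U = {ν} with f^{-1}(U) = {x19} not in τ_X. Therefore f is NOT continuous.


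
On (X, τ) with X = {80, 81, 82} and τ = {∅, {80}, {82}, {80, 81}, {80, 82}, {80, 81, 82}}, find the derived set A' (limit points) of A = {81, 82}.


A' = ∅

For each x ∈ X, list the open sets U ∈ τ with x ∈ U, then check whether U ∩ (A ∖ {x}) ≠ ∅ for every such U.
  x = 80: open {80} ∋ x has {80} ∩ (A ∖ {80}) = ∅, so x is NOT a limit point.
  x = 81: open {80, 81} ∋ x has {80, 81} ∩ (A ∖ {81}) = ∅, so x is NOT a limit point.
  x = 82: open {82} ∋ x has {82} ∩ (A ∖ {82}) = ∅, so x is NOT a limit point.
Collecting: A' = ∅.


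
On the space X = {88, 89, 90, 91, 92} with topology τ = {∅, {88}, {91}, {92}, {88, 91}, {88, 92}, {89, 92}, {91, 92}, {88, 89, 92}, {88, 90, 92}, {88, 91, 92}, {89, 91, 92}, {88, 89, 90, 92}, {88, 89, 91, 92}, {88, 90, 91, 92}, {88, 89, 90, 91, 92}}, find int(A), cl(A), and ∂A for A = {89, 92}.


int(A) = {89, 92}, cl(A) = {89, 90, 92}, ∂A = {90}.

Closed sets in (X, τ) are complements of opens:
  closed(X, τ) = {∅, {89}, {90}, {91}, {88, 90}, {89, 90}, {89, 91}, {90, 91}, {88, 89, 90}, {88, 90, 91}, {89, 90, 91}, {89, 90, 92}, {88, 89, 90, 91}, {88, 89, 90, 92}, {89, 90, 91, 92}, {88, 89, 90, 91, 92}}.
int(A) = ⋃ {U ∈ τ : U ⊆ A}. Opens contained in A: ∅, {92}, {89, 92}.
Taking the union of these: int(A) = {89, 92}.
cl(A) = ⋂ {C closed : A ⊆ C}. Closed sets containing A: {89, 90, 92}, {88, 89, 90, 92}, {89, 90, 91, 92}, {88, 89, 90, 91, 92}.
Intersecting these: cl(A) = {89, 90, 92}.
∂A = cl(A) ∖ int(A) = {89, 90, 92} ∖ {89, 92} = {90}.


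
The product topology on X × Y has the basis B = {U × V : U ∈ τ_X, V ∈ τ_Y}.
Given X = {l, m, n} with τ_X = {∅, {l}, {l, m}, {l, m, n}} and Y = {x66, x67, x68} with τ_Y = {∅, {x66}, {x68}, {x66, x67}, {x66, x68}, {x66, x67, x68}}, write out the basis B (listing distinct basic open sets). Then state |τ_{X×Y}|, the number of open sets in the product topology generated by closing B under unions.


Basis B = {∅ × ∅, {l} × {x66}, {l} × {x68}, {l} × {x66, x67}, {l} × {x66, x68}, {l, m} × {x66}, {l, m} × {x68}, {l} × {x66, x67, x68}, {l, m, n} × {x66}, {l, m, n} × {x68}, {l, m} × {x66, x67}, {l, m} × {x66, x68}, {l, m} × {x66, x67, x68}, {l, m, n} × {x66, x67}, {l, m, n} × {x66, x68}, {l, m, n} × {x66, x67, x68}}; |τ_{X×Y}| = 40.

Enumerate products U × V with U ∈ τ_X, V ∈ τ_Y (deduplicated):
  ∅ × ∅ = {} (∅)
  {l} × {x66} = {(l,x66)}
  {l} × {x68} = {(l,x68)}
  {l} × {x66, x67} = {(l,x66), (l,x67)}
  {l} × {x66, x68} = {(l,x66), (l,x68)}
  {l, m} × {x66} = {(l,x66), (m,x66)}
  {l, m} × {x68} = {(l,x68), (m,x68)}
  {l} × {x66, x67, x68} = {(l,x66), (l,x67), (l,x68)}
  {l, m, n} × {x66} = {(l,x66), (m,x66), (n,x66)}
  {l, m, n} × {x68} = {(l,x68), (m,x68), (n,x68)}
  {l, m} × {x66, x67} = {(l,x66), (l,x67), (m,x66), (m,x67)}
  {l, m} × {x66, x68} = {(l,x66), (l,x68), (m,x66), (m,x68)}
  {l, m} × {x66, x67, x68} = {(l,x66), (l,x67), (l,x68), (m,x66), (m,x67), (m,x68)}
  {l, m, n} × {x66, x67} = {(l,x66), (l,x67), (m,x66), (m,x67), (n,x66), (n,x67)}
  {l, m, n} × {x66, x68} = {(l,x66), (l,x68), (m,x66), (m,x68), (n,x66), (n,x68)}
  {l, m, n} × {x66, x67, x68} = {(l,x66), (l,x67), (l,x68), (m,x66), (m,x67), (m,x68), (n,x66), (n,x67), (n,x68)}
These 16 distinct sets form the basis B.
Close under arbitrary unions to get τ_{X×Y}; counting gives |τ_{X×Y}| = 40.


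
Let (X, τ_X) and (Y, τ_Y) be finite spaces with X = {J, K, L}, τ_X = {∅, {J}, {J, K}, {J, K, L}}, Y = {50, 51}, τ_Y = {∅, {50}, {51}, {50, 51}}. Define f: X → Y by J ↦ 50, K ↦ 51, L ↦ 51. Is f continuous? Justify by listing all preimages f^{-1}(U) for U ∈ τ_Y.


f is NOT continuous.

Compute f^{-1}(U) for each U ∈ τ_Y:
  U = ∅: f^{-1}(U) = ∅ ∈ τ_X ✓.
  U = {50}: f^{-1}(U) = {J} ∈ τ_X ✓.
  U = {51}: f^{-1}(U) = {K, L} ∉ τ_X ✗.
  U = {50, 51}: f^{-1}(U) = {J, K, L} ∈ τ_X ✓.
Found U = {51} with f^{-1}(U) = {K, L} not in τ_X. Therefore f is NOT continuous.


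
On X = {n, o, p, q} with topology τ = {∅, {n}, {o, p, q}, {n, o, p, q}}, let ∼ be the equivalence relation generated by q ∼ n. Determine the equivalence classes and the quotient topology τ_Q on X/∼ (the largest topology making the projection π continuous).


X/∼ = {[n=q], [o], [p]}; |τ_Q| = 2.

Equivalence classes: [n=q], [o], [p].
Quotient map π: X → X/∼ sends n ↦ [n=q], o ↦ [o], p ↦ [p], q ↦ [n=q].
For each subset V ⊆ X/∼, compute π^{-1}(V) ⊆ X and check whether π^{-1}(V) ∈ τ. V is open in τ_Q iff π^{-1}(V) ∈ τ.
  V = {}: π^{-1}(V) = ∅ ∈ τ ✓.
  V = {[n=q]}: π^{-1}(V) = {n, q} ∉ τ ✗.
  V = {[o]}: π^{-1}(V) = {o} ∉ τ ✗.
  V = {[n=q], [o]}: π^{-1}(V) = {n, o, q} ∉ τ ✗.
  V = {[p]}: π^{-1}(V) = {p} ∉ τ ✗.
  V = {[n=q], [p]}: π^{-1}(V) = {n, p, q} ∉ τ ✗.
  V = {[o], [p]}: π^{-1}(V) = {o, p} ∉ τ ✗.
  V = {[n=q], [o], [p]}: π^{-1}(V) = {n, o, p, q} ∈ τ ✓.
Open sets in the quotient: τ_Q = {{}, {[n=q], [o], [p]}} (2 elements).


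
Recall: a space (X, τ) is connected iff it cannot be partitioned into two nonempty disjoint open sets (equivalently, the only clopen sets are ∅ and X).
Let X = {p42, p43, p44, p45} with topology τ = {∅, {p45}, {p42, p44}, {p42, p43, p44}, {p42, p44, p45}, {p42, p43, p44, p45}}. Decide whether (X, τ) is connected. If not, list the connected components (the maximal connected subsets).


(X, τ) is disconnected; components = [{p45}, {p42, p43, p44}].

Find clopen sets (U ∈ τ with X ∖ U ∈ τ):
  U = ∅, X ∖ U = {p42, p43, p44, p45} — both open, so U is clopen.
  U = {p45}, X ∖ U = {p42, p43, p44} — both open, so U is clopen.
  U = {p42, p43, p44}, X ∖ U = {p45} — both open, so U is clopen.
  U = {p42, p43, p44, p45}, X ∖ U = ∅ — both open, so U is clopen.
Nontrivial clopen(s) exist: e.g. {p42, p43, p44}. So (X, τ) is disconnected.
Compute connected components by grouping points that agree on all clopens:
  component: {p45}
  component: {p42, p43, p44}


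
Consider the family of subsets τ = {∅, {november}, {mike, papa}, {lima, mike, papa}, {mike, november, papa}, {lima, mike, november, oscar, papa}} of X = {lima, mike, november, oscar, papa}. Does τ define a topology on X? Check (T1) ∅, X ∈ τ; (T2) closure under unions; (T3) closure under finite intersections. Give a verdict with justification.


τ is NOT a topology on X.

Axiom (T1): ∅ ∈ τ? Yes; X ∈ τ? Yes.
Axiom (T2/T3): check pairwise unions and intersections of members of τ.
Counterexample for (T2): {november} ∪ {lima, mike, papa} = {lima, mike, november, papa} ∉ τ. Therefore τ is NOT a topology.


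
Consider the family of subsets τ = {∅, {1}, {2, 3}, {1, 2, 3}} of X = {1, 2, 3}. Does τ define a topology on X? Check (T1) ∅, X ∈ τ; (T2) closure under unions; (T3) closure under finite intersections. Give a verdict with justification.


τ IS a topology on X.

Axiom (T1): ∅ ∈ τ? Yes; X ∈ τ? Yes.
Axiom (T2/T3): check pairwise unions and intersections of members of τ.
All pairwise intersections and unions checked — each lies in τ. Therefore τ satisfies (T1), (T2), (T3): it IS a topology on X.


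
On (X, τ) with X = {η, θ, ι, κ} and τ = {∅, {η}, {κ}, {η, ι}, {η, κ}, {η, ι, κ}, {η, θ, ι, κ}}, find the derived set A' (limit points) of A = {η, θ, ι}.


A' = {θ, ι}

For each x ∈ X, list the open sets U ∈ τ with x ∈ U, then check whether U ∩ (A ∖ {x}) ≠ ∅ for every such U.
  x = η: open {η} ∋ x has {η} ∩ (A ∖ {η}) = ∅, so x is NOT a limit point.
  x = θ: opens ∋ x are {η, θ, ι, κ}; each meets A ∖ {θ}, so x IS a limit point.
  x = ι: opens ∋ x are {η, ι}, {η, ι, κ}, {η, θ, ι, κ}; each meets A ∖ {ι}, so x IS a limit point.
  x = κ: open {κ} ∋ x has {κ} ∩ (A ∖ {κ}) = ∅, so x is NOT a limit point.
Collecting: A' = {θ, ι}.


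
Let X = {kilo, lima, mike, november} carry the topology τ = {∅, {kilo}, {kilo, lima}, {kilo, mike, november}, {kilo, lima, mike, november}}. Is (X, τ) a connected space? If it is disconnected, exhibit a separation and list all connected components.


(X, τ) is connected.

Find clopen sets (U ∈ τ with X ∖ U ∈ τ):
  U = ∅, X ∖ U = {kilo, lima, mike, november} — both open, so U is clopen.
  U = {kilo, lima, mike, november}, X ∖ U = ∅ — both open, so U is clopen.
Only trivial clopens (∅ and X) exist, so (X, τ) is connected.
Compute connected components by grouping points that agree on all clopens:
  component: {kilo, lima, mike, november}


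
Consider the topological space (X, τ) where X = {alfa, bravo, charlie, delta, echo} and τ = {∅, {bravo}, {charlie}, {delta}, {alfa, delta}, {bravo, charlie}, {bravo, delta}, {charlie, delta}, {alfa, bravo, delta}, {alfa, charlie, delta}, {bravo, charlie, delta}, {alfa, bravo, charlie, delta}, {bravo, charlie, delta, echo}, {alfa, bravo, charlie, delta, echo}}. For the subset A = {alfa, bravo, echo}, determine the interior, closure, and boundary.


int(A) = {bravo}, cl(A) = {alfa, bravo, echo}, ∂A = {alfa, echo}.

Closed sets in (X, τ) are complements of opens:
  closed(X, τ) = {∅, {alfa}, {echo}, {alfa, echo}, {bravo, echo}, {charlie, echo}, {alfa, bravo, echo}, {alfa, charlie, echo}, {alfa, delta, echo}, {bravo, charlie, echo}, {alfa, bravo, charlie, echo}, {alfa, bravo, delta, echo}, {alfa, charlie, delta, echo}, {alfa, bravo, charlie, delta, echo}}.
int(A) = ⋃ {U ∈ τ : U ⊆ A}. Opens contained in A: ∅, {bravo}.
Taking the union of these: int(A) = {bravo}.
cl(A) = ⋂ {C closed : A ⊆ C}. Closed sets containing A: {alfa, bravo, echo}, {alfa, bravo, charlie, echo}, {alfa, bravo, delta, echo}, {alfa, bravo, charlie, delta, echo}.
Intersecting these: cl(A) = {alfa, bravo, echo}.
∂A = cl(A) ∖ int(A) = {alfa, bravo, echo} ∖ {bravo} = {alfa, echo}.


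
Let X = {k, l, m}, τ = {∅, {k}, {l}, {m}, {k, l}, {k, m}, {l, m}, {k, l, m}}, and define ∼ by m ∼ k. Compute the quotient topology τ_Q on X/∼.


X/∼ = {[k=m], [l]}; |τ_Q| = 4.

Equivalence classes: [k=m], [l].
Quotient map π: X → X/∼ sends k ↦ [k=m], l ↦ [l], m ↦ [k=m].
For each subset V ⊆ X/∼, compute π^{-1}(V) ⊆ X and check whether π^{-1}(V) ∈ τ. V is open in τ_Q iff π^{-1}(V) ∈ τ.
  V = {}: π^{-1}(V) = ∅ ∈ τ ✓.
  V = {[k=m]}: π^{-1}(V) = {k, m} ∈ τ ✓.
  V = {[l]}: π^{-1}(V) = {l} ∈ τ ✓.
  V = {[k=m], [l]}: π^{-1}(V) = {k, l, m} ∈ τ ✓.
Open sets in the quotient: τ_Q = {{}, {[k=m]}, {[l]}, {[k=m], [l]}} (4 elements).


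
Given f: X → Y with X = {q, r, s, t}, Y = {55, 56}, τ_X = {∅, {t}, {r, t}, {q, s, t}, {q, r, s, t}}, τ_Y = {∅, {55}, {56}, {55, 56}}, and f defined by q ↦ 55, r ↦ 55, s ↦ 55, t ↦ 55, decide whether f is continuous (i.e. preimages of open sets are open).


f IS continuous.

Compute f^{-1}(U) for each U ∈ τ_Y:
  U = ∅: f^{-1}(U) = ∅ ∈ τ_X ✓.
  U = {55}: f^{-1}(U) = {q, r, s, t} ∈ τ_X ✓.
  U = {56}: f^{-1}(U) = ∅ ∈ τ_X ✓.
  U = {55, 56}: f^{-1}(U) = {q, r, s, t} ∈ τ_X ✓.
Every preimage lies in τ_X, so f IS continuous.


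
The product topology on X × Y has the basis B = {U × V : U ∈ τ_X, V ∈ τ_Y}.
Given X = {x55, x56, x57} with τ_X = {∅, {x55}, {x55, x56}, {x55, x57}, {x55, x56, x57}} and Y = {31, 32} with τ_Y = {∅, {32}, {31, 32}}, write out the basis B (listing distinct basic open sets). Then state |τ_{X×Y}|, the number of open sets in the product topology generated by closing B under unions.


Basis B = {∅ × ∅, {x55} × {32}, {x55} × {31, 32}, {x55, x56} × {32}, {x55, x57} × {32}, {x55, x56, x57} × {32}, {x55, x56} × {31, 32}, {x55, x57} × {31, 32}, {x55, x56, x57} × {31, 32}}; |τ_{X×Y}| = 14.

Enumerate products U × V with U ∈ τ_X, V ∈ τ_Y (deduplicated):
  ∅ × ∅ = {} (∅)
  {x55} × {32} = {(x55,32)}
  {x55} × {31, 32} = {(x55,31), (x55,32)}
  {x55, x56} × {32} = {(x55,32), (x56,32)}
  {x55, x57} × {32} = {(x55,32), (x57,32)}
  {x55, x56, x57} × {32} = {(x55,32), (x56,32), (x57,32)}
  {x55, x56} × {31, 32} = {(x55,31), (x55,32), (x56,31), (x56,32)}
  {x55, x57} × {31, 32} = {(x55,31), (x55,32), (x57,31), (x57,32)}
  {x55, x56, x57} × {31, 32} = {(x55,31), (x55,32), (x56,31), (x56,32), (x57,31), (x57,32)}
These 9 distinct sets form the basis B.
Close under arbitrary unions to get τ_{X×Y}; counting gives |τ_{X×Y}| = 14.


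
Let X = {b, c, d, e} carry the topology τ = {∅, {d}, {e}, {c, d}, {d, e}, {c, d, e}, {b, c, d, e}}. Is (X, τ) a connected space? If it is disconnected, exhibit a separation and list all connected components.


(X, τ) is connected.

Find clopen sets (U ∈ τ with X ∖ U ∈ τ):
  U = ∅, X ∖ U = {b, c, d, e} — both open, so U is clopen.
  U = {b, c, d, e}, X ∖ U = ∅ — both open, so U is clopen.
Only trivial clopens (∅ and X) exist, so (X, τ) is connected.
Compute connected components by grouping points that agree on all clopens:
  component: {b, c, d, e}


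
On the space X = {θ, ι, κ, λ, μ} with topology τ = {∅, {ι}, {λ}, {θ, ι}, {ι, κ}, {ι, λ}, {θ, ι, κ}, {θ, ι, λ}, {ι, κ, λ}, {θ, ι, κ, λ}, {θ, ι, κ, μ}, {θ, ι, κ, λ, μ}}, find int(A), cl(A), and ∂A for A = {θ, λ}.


int(A) = {λ}, cl(A) = {θ, λ, μ}, ∂A = {θ, μ}.

Closed sets in (X, τ) are complements of opens:
  closed(X, τ) = {∅, {λ}, {μ}, {θ, μ}, {κ, μ}, {λ, μ}, {θ, κ, μ}, {θ, λ, μ}, {κ, λ, μ}, {θ, ι, κ, μ}, {θ, κ, λ, μ}, {θ, ι, κ, λ, μ}}.
int(A) = ⋃ {U ∈ τ : U ⊆ A}. Opens contained in A: ∅, {λ}.
Taking the union of these: int(A) = {λ}.
cl(A) = ⋂ {C closed : A ⊆ C}. Closed sets containing A: {θ, λ, μ}, {θ, κ, λ, μ}, {θ, ι, κ, λ, μ}.
Intersecting these: cl(A) = {θ, λ, μ}.
∂A = cl(A) ∖ int(A) = {θ, λ, μ} ∖ {λ} = {θ, μ}.


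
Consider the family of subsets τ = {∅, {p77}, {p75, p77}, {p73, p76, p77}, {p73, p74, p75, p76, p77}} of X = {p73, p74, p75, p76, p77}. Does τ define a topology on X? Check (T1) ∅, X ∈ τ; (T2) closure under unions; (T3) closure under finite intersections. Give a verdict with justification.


τ is NOT a topology on X.

Axiom (T1): ∅ ∈ τ? Yes; X ∈ τ? Yes.
Axiom (T2/T3): check pairwise unions and intersections of members of τ.
Counterexample for (T2): {p75, p77} ∪ {p73, p76, p77} = {p73, p75, p76, p77} ∉ τ. Therefore τ is NOT a topology.


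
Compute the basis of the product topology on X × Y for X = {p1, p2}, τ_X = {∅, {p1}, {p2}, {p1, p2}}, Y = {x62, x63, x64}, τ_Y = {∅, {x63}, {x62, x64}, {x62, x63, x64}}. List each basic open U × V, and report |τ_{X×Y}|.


Basis B = {∅ × ∅, {p1} × {x63}, {p2} × {x63}, {p1} × {x62, x64}, {p1, p2} × {x63}, {p2} × {x62, x64}, {p1} × {x62, x63, x64}, {p2} × {x62, x63, x64}, {p1, p2} × {x62, x64}, {p1, p2} × {x62, x63, x64}}; |τ_{X×Y}| = 16.

Enumerate products U × V with U ∈ τ_X, V ∈ τ_Y (deduplicated):
  ∅ × ∅ = {} (∅)
  {p1} × {x63} = {(p1,x63)}
  {p2} × {x63} = {(p2,x63)}
  {p1} × {x62, x64} = {(p1,x62), (p1,x64)}
  {p1, p2} × {x63} = {(p1,x63), (p2,x63)}
  {p2} × {x62, x64} = {(p2,x62), (p2,x64)}
  {p1} × {x62, x63, x64} = {(p1,x62), (p1,x63), (p1,x64)}
  {p2} × {x62, x63, x64} = {(p2,x62), (p2,x63), (p2,x64)}
  {p1, p2} × {x62, x64} = {(p1,x62), (p1,x64), (p2,x62), (p2,x64)}
  {p1, p2} × {x62, x63, x64} = {(p1,x62), (p1,x63), (p1,x64), (p2,x62), (p2,x63), (p2,x64)}
These 10 distinct sets form the basis B.
Close under arbitrary unions to get τ_{X×Y}; counting gives |τ_{X×Y}| = 16.


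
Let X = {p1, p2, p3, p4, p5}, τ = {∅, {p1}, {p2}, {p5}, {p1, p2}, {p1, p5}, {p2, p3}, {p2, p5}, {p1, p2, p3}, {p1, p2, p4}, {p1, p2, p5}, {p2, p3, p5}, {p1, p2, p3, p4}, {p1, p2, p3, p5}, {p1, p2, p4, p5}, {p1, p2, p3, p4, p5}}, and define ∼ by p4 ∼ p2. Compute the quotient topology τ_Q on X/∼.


X/∼ = {[p1], [p2=p4], [p3], [p5]}; |τ_Q| = 8.

Equivalence classes: [p1], [p2=p4], [p3], [p5].
Quotient map π: X → X/∼ sends p1 ↦ [p1], p2 ↦ [p2=p4], p3 ↦ [p3], p4 ↦ [p2=p4], p5 ↦ [p5].
For each subset V ⊆ X/∼, compute π^{-1}(V) ⊆ X and check whether π^{-1}(V) ∈ τ. V is open in τ_Q iff π^{-1}(V) ∈ τ.
  V = {}: π^{-1}(V) = ∅ ∈ τ ✓.
  V = {[p1]}: π^{-1}(V) = {p1} ∈ τ ✓.
  V = {[p2=p4]}: π^{-1}(V) = {p2, p4} ∉ τ ✗.
  V = {[p1], [p2=p4]}: π^{-1}(V) = {p1, p2, p4} ∈ τ ✓.
  V = {[p3]}: π^{-1}(V) = {p3} ∉ τ ✗.
  V = {[p1], [p3]}: π^{-1}(V) = {p1, p3} ∉ τ ✗.
  V = {[p2=p4], [p3]}: π^{-1}(V) = {p2, p3, p4} ∉ τ ✗.
  V = {[p1], [p2=p4], [p3]}: π^{-1}(V) = {p1, p2, p3, p4} ∈ τ ✓.
  V = {[p5]}: π^{-1}(V) = {p5} ∈ τ ✓.
  V = {[p1], [p5]}: π^{-1}(V) = {p1, p5} ∈ τ ✓.
  V = {[p2=p4], [p5]}: π^{-1}(V) = {p2, p4, p5} ∉ τ ✗.
  V = {[p1], [p2=p4], [p5]}: π^{-1}(V) = {p1, p2, p4, p5} ∈ τ ✓.
  V = {[p3], [p5]}: π^{-1}(V) = {p3, p5} ∉ τ ✗.
  V = {[p1], [p3], [p5]}: π^{-1}(V) = {p1, p3, p5} ∉ τ ✗.
  V = {[p2=p4], [p3], [p5]}: π^{-1}(V) = {p2, p3, p4, p5} ∉ τ ✗.
  V = {[p1], [p2=p4], [p3], [p5]}: π^{-1}(V) = {p1, p2, p3, p4, p5} ∈ τ ✓.
Open sets in the quotient: τ_Q = {{}, {[p1]}, {[p1], [p2=p4]}, {[p1], [p2=p4], [p3]}, {[p5]}, {[p1], [p5]}, {[p1], [p2=p4], [p5]}, {[p1], [p2=p4], [p3], [p5]}} (8 elements).


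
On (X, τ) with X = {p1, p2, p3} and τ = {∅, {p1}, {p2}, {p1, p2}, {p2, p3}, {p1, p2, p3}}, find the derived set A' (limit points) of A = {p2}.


A' = {p3}

For each x ∈ X, list the open sets U ∈ τ with x ∈ U, then check whether U ∩ (A ∖ {x}) ≠ ∅ for every such U.
  x = p1: open {p1} ∋ x has {p1} ∩ (A ∖ {p1}) = ∅, so x is NOT a limit point.
  x = p2: open {p2} ∋ x has {p2} ∩ (A ∖ {p2}) = ∅, so x is NOT a limit point.
  x = p3: opens ∋ x are {p2, p3}, {p1, p2, p3}; each meets A ∖ {p3}, so x IS a limit point.
Collecting: A' = {p3}.


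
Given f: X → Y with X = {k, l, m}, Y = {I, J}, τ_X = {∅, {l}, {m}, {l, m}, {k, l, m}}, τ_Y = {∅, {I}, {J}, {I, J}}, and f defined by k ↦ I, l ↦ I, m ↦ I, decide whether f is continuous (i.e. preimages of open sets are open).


f IS continuous.

Compute f^{-1}(U) for each U ∈ τ_Y:
  U = ∅: f^{-1}(U) = ∅ ∈ τ_X ✓.
  U = {I}: f^{-1}(U) = {k, l, m} ∈ τ_X ✓.
  U = {J}: f^{-1}(U) = ∅ ∈ τ_X ✓.
  U = {I, J}: f^{-1}(U) = {k, l, m} ∈ τ_X ✓.
Every preimage lies in τ_X, so f IS continuous.


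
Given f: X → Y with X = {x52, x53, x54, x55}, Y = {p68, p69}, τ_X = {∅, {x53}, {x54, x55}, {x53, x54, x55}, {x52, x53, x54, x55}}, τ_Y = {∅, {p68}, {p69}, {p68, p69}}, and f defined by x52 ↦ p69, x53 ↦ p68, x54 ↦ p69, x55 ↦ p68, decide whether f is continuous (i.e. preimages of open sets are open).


f is NOT continuous.

Compute f^{-1}(U) for each U ∈ τ_Y:
  U = ∅: f^{-1}(U) = ∅ ∈ τ_X ✓.
  U = {p68}: f^{-1}(U) = {x53, x55} ∉ τ_X ✗.
  U = {p69}: f^{-1}(U) = {x52, x54} ∉ τ_X ✗.
  U = {p68, p69}: f^{-1}(U) = {x52, x53, x54, x55} ∈ τ_X ✓.
Found U = {p68} with f^{-1}(U) = {x53, x55} not in τ_X. Therefore f is NOT continuous.


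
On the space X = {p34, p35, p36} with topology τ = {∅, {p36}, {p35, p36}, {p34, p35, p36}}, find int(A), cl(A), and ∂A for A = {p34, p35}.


int(A) = ∅, cl(A) = {p34, p35}, ∂A = {p34, p35}.

Closed sets in (X, τ) are complements of opens:
  closed(X, τ) = {∅, {p34}, {p34, p35}, {p34, p35, p36}}.
int(A) = ⋃ {U ∈ τ : U ⊆ A}. Opens contained in A: ∅.
Taking the union of these: int(A) = ∅.
cl(A) = ⋂ {C closed : A ⊆ C}. Closed sets containing A: {p34, p35}, {p34, p35, p36}.
Intersecting these: cl(A) = {p34, p35}.
∂A = cl(A) ∖ int(A) = {p34, p35} ∖ ∅ = {p34, p35}.


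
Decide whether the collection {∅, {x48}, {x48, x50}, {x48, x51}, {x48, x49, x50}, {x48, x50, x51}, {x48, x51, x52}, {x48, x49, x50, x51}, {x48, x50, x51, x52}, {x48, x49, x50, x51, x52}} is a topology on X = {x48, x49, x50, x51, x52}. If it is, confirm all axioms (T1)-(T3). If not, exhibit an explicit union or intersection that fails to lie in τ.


τ IS a topology on X.

Axiom (T1): ∅ ∈ τ? Yes; X ∈ τ? Yes.
Axiom (T2/T3): check pairwise unions and intersections of members of τ.
All pairwise intersections and unions checked — each lies in τ. Therefore τ satisfies (T1), (T2), (T3): it IS a topology on X.


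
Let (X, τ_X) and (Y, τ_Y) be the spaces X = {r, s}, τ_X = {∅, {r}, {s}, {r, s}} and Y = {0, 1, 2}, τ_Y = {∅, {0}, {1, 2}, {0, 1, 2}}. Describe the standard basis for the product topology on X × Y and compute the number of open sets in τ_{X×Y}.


Basis B = {∅ × ∅, {r} × {0}, {s} × {0}, {r, s} × {0}, {r} × {1, 2}, {s} × {1, 2}, {r} × {0, 1, 2}, {s} × {0, 1, 2}, {r, s} × {1, 2}, {r, s} × {0, 1, 2}}; |τ_{X×Y}| = 16.

Enumerate products U × V with U ∈ τ_X, V ∈ τ_Y (deduplicated):
  ∅ × ∅ = {} (∅)
  {r} × {0} = {(r,0)}
  {s} × {0} = {(s,0)}
  {r, s} × {0} = {(r,0), (s,0)}
  {r} × {1, 2} = {(r,1), (r,2)}
  {s} × {1, 2} = {(s,1), (s,2)}
  {r} × {0, 1, 2} = {(r,0), (r,1), (r,2)}
  {s} × {0, 1, 2} = {(s,0), (s,1), (s,2)}
  {r, s} × {1, 2} = {(r,1), (r,2), (s,1), (s,2)}
  {r, s} × {0, 1, 2} = {(r,0), (r,1), (r,2), (s,0), (s,1), (s,2)}
These 10 distinct sets form the basis B.
Close under arbitrary unions to get τ_{X×Y}; counting gives |τ_{X×Y}| = 16.


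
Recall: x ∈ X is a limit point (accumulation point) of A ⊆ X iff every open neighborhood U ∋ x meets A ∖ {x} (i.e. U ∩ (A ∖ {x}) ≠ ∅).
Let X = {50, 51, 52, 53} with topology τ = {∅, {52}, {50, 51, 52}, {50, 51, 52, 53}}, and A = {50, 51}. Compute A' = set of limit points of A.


A' = {50, 51, 53}

For each x ∈ X, list the open sets U ∈ τ with x ∈ U, then check whether U ∩ (A ∖ {x}) ≠ ∅ for every such U.
  x = 50: opens ∋ x are {50, 51, 52}, {50, 51, 52, 53}; each meets A ∖ {50}, so x IS a limit point.
  x = 51: opens ∋ x are {50, 51, 52}, {50, 51, 52, 53}; each meets A ∖ {51}, so x IS a limit point.
  x = 52: open {52} ∋ x has {52} ∩ (A ∖ {52}) = ∅, so x is NOT a limit point.
  x = 53: opens ∋ x are {50, 51, 52, 53}; each meets A ∖ {53}, so x IS a limit point.
Collecting: A' = {50, 51, 53}.


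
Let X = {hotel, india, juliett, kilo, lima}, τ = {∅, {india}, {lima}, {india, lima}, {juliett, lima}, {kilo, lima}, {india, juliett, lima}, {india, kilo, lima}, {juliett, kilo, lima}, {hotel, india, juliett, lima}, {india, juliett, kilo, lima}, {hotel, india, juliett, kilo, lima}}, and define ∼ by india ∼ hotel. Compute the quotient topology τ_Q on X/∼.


X/∼ = {[hotel=india], [juliett], [kilo], [lima]}; |τ_Q| = 7.

Equivalence classes: [hotel=india], [juliett], [kilo], [lima].
Quotient map π: X → X/∼ sends hotel ↦ [hotel=india], india ↦ [hotel=india], juliett ↦ [juliett], kilo ↦ [kilo], lima ↦ [lima].
For each subset V ⊆ X/∼, compute π^{-1}(V) ⊆ X and check whether π^{-1}(V) ∈ τ. V is open in τ_Q iff π^{-1}(V) ∈ τ.
  V = {}: π^{-1}(V) = ∅ ∈ τ ✓.
  V = {[hotel=india]}: π^{-1}(V) = {hotel, india} ∉ τ ✗.
  V = {[juliett]}: π^{-1}(V) = {juliett} ∉ τ ✗.
  V = {[hotel=india], [juliett]}: π^{-1}(V) = {hotel, india, juliett} ∉ τ ✗.
  V = {[kilo]}: π^{-1}(V) = {kilo} ∉ τ ✗.
  V = {[hotel=india], [kilo]}: π^{-1}(V) = {hotel, india, kilo} ∉ τ ✗.
  V = {[juliett], [kilo]}: π^{-1}(V) = {juliett, kilo} ∉ τ ✗.
  V = {[hotel=india], [juliett], [kilo]}: π^{-1}(V) = {hotel, india, juliett, kilo} ∉ τ ✗.
  V = {[lima]}: π^{-1}(V) = {lima} ∈ τ ✓.
  V = {[hotel=india], [lima]}: π^{-1}(V) = {hotel, india, lima} ∉ τ ✗.
  V = {[juliett], [lima]}: π^{-1}(V) = {juliett, lima} ∈ τ ✓.
  V = {[hotel=india], [juliett], [lima]}: π^{-1}(V) = {hotel, india, juliett, lima} ∈ τ ✓.
  V = {[kilo], [lima]}: π^{-1}(V) = {kilo, lima} ∈ τ ✓.
  V = {[hotel=india], [kilo], [lima]}: π^{-1}(V) = {hotel, india, kilo, lima} ∉ τ ✗.
  V = {[juliett], [kilo], [lima]}: π^{-1}(V) = {juliett, kilo, lima} ∈ τ ✓.
  V = {[hotel=india], [juliett], [kilo], [lima]}: π^{-1}(V) = {hotel, india, juliett, kilo, lima} ∈ τ ✓.
Open sets in the quotient: τ_Q = {{}, {[lima]}, {[juliett], [lima]}, {[hotel=india], [juliett], [lima]}, {[kilo], [lima]}, {[juliett], [kilo], [lima]}, {[hotel=india], [juliett], [kilo], [lima]}} (7 elements).


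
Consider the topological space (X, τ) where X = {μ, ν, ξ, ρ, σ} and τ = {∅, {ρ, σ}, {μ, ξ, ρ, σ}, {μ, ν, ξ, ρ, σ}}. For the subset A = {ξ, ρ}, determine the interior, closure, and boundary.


int(A) = ∅, cl(A) = {μ, ν, ξ, ρ, σ}, ∂A = {μ, ν, ξ, ρ, σ}.

Closed sets in (X, τ) are complements of opens:
  closed(X, τ) = {∅, {ν}, {μ, ν, ξ}, {μ, ν, ξ, ρ, σ}}.
int(A) = ⋃ {U ∈ τ : U ⊆ A}. Opens contained in A: ∅.
Taking the union of these: int(A) = ∅.
cl(A) = ⋂ {C closed : A ⊆ C}. Closed sets containing A: {μ, ν, ξ, ρ, σ}.
Intersecting these: cl(A) = {μ, ν, ξ, ρ, σ}.
∂A = cl(A) ∖ int(A) = {μ, ν, ξ, ρ, σ} ∖ ∅ = {μ, ν, ξ, ρ, σ}.


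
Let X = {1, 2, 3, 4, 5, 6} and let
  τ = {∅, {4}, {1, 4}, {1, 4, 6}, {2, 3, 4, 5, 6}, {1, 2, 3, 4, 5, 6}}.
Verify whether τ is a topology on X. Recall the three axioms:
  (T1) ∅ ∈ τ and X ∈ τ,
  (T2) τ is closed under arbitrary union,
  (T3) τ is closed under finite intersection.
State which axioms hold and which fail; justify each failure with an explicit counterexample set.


τ is NOT a topology on X.

Axiom (T1): ∅ ∈ τ? Yes; X ∈ τ? Yes.
Axiom (T2/T3): check pairwise unions and intersections of members of τ.
Counterexample for (T3): {1, 4, 6} ∩ {2, 3, 4, 5, 6} = {4, 6} ∉ τ. Therefore τ is NOT a topology.


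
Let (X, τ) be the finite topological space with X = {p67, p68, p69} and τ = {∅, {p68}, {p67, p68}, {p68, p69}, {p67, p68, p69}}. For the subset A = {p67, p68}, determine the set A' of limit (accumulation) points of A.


A' = {p67, p69}

For each x ∈ X, list the open sets U ∈ τ with x ∈ U, then check whether U ∩ (A ∖ {x}) ≠ ∅ for every such U.
  x = p67: opens ∋ x are {p67, p68}, {p67, p68, p69}; each meets A ∖ {p67}, so x IS a limit point.
  x = p68: open {p68} ∋ x has {p68} ∩ (A ∖ {p68}) = ∅, so x is NOT a limit point.
  x = p69: opens ∋ x are {p68, p69}, {p67, p68, p69}; each meets A ∖ {p69}, so x IS a limit point.
Collecting: A' = {p67, p69}.


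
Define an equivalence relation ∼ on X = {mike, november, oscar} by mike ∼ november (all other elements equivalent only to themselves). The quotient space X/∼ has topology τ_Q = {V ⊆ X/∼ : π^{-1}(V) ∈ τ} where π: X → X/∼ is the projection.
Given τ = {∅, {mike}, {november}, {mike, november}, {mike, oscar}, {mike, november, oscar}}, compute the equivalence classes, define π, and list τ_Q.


X/∼ = {[mike=november], [oscar]}; |τ_Q| = 3.

Equivalence classes: [mike=november], [oscar].
Quotient map π: X → X/∼ sends mike ↦ [mike=november], november ↦ [mike=november], oscar ↦ [oscar].
For each subset V ⊆ X/∼, compute π^{-1}(V) ⊆ X and check whether π^{-1}(V) ∈ τ. V is open in τ_Q iff π^{-1}(V) ∈ τ.
  V = {}: π^{-1}(V) = ∅ ∈ τ ✓.
  V = {[mike=november]}: π^{-1}(V) = {mike, november} ∈ τ ✓.
  V = {[oscar]}: π^{-1}(V) = {oscar} ∉ τ ✗.
  V = {[mike=november], [oscar]}: π^{-1}(V) = {mike, november, oscar} ∈ τ ✓.
Open sets in the quotient: τ_Q = {{}, {[mike=november]}, {[mike=november], [oscar]}} (3 elements).


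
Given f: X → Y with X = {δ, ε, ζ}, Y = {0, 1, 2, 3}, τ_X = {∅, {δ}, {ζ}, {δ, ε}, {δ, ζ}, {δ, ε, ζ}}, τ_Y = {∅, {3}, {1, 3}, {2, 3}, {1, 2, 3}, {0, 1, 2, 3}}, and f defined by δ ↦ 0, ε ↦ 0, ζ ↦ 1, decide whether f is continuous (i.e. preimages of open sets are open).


f IS continuous.

Compute f^{-1}(U) for each U ∈ τ_Y:
  U = ∅: f^{-1}(U) = ∅ ∈ τ_X ✓.
  U = {3}: f^{-1}(U) = ∅ ∈ τ_X ✓.
  U = {1, 3}: f^{-1}(U) = {ζ} ∈ τ_X ✓.
  U = {2, 3}: f^{-1}(U) = ∅ ∈ τ_X ✓.
  U = {1, 2, 3}: f^{-1}(U) = {ζ} ∈ τ_X ✓.
  U = {0, 1, 2, 3}: f^{-1}(U) = {δ, ε, ζ} ∈ τ_X ✓.
Every preimage lies in τ_X, so f IS continuous.


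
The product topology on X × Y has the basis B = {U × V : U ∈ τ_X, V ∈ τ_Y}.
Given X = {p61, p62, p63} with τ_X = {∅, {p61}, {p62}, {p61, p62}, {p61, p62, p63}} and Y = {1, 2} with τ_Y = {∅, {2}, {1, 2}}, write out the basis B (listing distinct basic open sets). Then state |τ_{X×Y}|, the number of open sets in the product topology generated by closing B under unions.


Basis B = {∅ × ∅, {p61} × {2}, {p62} × {2}, {p61} × {1, 2}, {p61, p62} × {2}, {p62} × {1, 2}, {p61, p62, p63} × {2}, {p61, p62} × {1, 2}, {p61, p62, p63} × {1, 2}}; |τ_{X×Y}| = 14.

Enumerate products U × V with U ∈ τ_X, V ∈ τ_Y (deduplicated):
  ∅ × ∅ = {} (∅)
  {p61} × {2} = {(p61,2)}
  {p62} × {2} = {(p62,2)}
  {p61} × {1, 2} = {(p61,1), (p61,2)}
  {p61, p62} × {2} = {(p61,2), (p62,2)}
  {p62} × {1, 2} = {(p62,1), (p62,2)}
  {p61, p62, p63} × {2} = {(p61,2), (p62,2), (p63,2)}
  {p61, p62} × {1, 2} = {(p61,1), (p61,2), (p62,1), (p62,2)}
  {p61, p62, p63} × {1, 2} = {(p61,1), (p61,2), (p62,1), (p62,2), (p63,1), (p63,2)}
These 9 distinct sets form the basis B.
Close under arbitrary unions to get τ_{X×Y}; counting gives |τ_{X×Y}| = 14.


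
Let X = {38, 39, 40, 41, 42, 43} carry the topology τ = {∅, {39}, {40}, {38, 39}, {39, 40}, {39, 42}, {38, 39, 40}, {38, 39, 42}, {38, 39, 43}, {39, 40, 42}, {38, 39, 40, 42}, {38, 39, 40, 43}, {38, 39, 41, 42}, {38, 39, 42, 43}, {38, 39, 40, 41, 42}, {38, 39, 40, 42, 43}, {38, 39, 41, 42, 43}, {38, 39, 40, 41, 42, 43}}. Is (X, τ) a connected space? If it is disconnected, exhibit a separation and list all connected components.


(X, τ) is disconnected; components = [{40}, {38, 39, 41, 42, 43}].

Find clopen sets (U ∈ τ with X ∖ U ∈ τ):
  U = ∅, X ∖ U = {38, 39, 40, 41, 42, 43} — both open, so U is clopen.
  U = {40}, X ∖ U = {38, 39, 41, 42, 43} — both open, so U is clopen.
  U = {38, 39, 41, 42, 43}, X ∖ U = {40} — both open, so U is clopen.
  U = {38, 39, 40, 41, 42, 43}, X ∖ U = ∅ — both open, so U is clopen.
Nontrivial clopen(s) exist: e.g. {40}. So (X, τ) is disconnected.
Compute connected components by grouping points that agree on all clopens:
  component: {40}
  component: {38, 39, 41, 42, 43}


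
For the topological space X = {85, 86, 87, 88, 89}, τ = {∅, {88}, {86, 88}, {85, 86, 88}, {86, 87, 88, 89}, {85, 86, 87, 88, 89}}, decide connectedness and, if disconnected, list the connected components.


(X, τ) is connected.

Find clopen sets (U ∈ τ with X ∖ U ∈ τ):
  U = ∅, X ∖ U = {85, 86, 87, 88, 89} — both open, so U is clopen.
  U = {85, 86, 87, 88, 89}, X ∖ U = ∅ — both open, so U is clopen.
Only trivial clopens (∅ and X) exist, so (X, τ) is connected.
Compute connected components by grouping points that agree on all clopens:
  component: {85, 86, 87, 88, 89}


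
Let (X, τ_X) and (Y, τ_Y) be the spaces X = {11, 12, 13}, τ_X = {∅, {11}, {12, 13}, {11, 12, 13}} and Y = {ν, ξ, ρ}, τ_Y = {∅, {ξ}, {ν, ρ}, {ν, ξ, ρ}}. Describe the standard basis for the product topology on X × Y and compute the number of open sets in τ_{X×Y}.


Basis B = {∅ × ∅, {11} × {ξ}, {11} × {ν, ρ}, {12, 13} × {ξ}, {11} × {ν, ξ, ρ}, {11, 12, 13} × {ξ}, {12, 13} × {ν, ρ}, {11, 12, 13} × {ν, ρ}, {12, 13} × {ν, ξ, ρ}, {11, 12, 13} × {ν, ξ, ρ}}; |τ_{X×Y}| = 16.

Enumerate products U × V with U ∈ τ_X, V ∈ τ_Y (deduplicated):
  ∅ × ∅ = {} (∅)
  {11} × {ξ} = {(11,ξ)}
  {11} × {ν, ρ} = {(11,ν), (11,ρ)}
  {12, 13} × {ξ} = {(12,ξ), (13,ξ)}
  {11} × {ν, ξ, ρ} = {(11,ν), (11,ξ), (11,ρ)}
  {11, 12, 13} × {ξ} = {(11,ξ), (12,ξ), (13,ξ)}
  {12, 13} × {ν, ρ} = {(12,ν), (12,ρ), (13,ν), (13,ρ)}
  {11, 12, 13} × {ν, ρ} = {(11,ν), (11,ρ), (12,ν), (12,ρ), (13,ν), (13,ρ)}
  {12, 13} × {ν, ξ, ρ} = {(12,ν), (12,ξ), (12,ρ), (13,ν), (13,ξ), (13,ρ)}
  {11, 12, 13} × {ν, ξ, ρ} = {(11,ν), (11,ξ), (11,ρ), (12,ν), (12,ξ), (12,ρ), (13,ν), (13,ξ), (13,ρ)}
These 10 distinct sets form the basis B.
Close under arbitrary unions to get τ_{X×Y}; counting gives |τ_{X×Y}| = 16.


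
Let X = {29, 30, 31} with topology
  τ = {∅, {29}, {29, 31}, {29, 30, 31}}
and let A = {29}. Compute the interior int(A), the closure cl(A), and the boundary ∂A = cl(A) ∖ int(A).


int(A) = {29}, cl(A) = {29, 30, 31}, ∂A = {30, 31}.

Closed sets in (X, τ) are complements of opens:
  closed(X, τ) = {∅, {30}, {30, 31}, {29, 30, 31}}.
int(A) = ⋃ {U ∈ τ : U ⊆ A}. Opens contained in A: ∅, {29}.
Taking the union of these: int(A) = {29}.
cl(A) = ⋂ {C closed : A ⊆ C}. Closed sets containing A: {29, 30, 31}.
Intersecting these: cl(A) = {29, 30, 31}.
∂A = cl(A) ∖ int(A) = {29, 30, 31} ∖ {29} = {30, 31}.


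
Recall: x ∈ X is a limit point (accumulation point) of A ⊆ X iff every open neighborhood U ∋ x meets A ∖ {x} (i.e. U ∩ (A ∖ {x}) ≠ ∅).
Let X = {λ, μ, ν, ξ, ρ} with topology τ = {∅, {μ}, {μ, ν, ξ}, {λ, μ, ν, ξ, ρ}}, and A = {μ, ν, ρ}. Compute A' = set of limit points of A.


A' = {λ, ν, ξ, ρ}

For each x ∈ X, list the open sets U ∈ τ with x ∈ U, then check whether U ∩ (A ∖ {x}) ≠ ∅ for every such U.
  x = λ: opens ∋ x are {λ, μ, ν, ξ, ρ}; each meets A ∖ {λ}, so x IS a limit point.
  x = μ: open {μ} ∋ x has {μ} ∩ (A ∖ {μ}) = ∅, so x is NOT a limit point.
  x = ν: opens ∋ x are {μ, ν, ξ}, {λ, μ, ν, ξ, ρ}; each meets A ∖ {ν}, so x IS a limit point.
  x = ξ: opens ∋ x are {μ, ν, ξ}, {λ, μ, ν, ξ, ρ}; each meets A ∖ {ξ}, so x IS a limit point.
  x = ρ: opens ∋ x are {λ, μ, ν, ξ, ρ}; each meets A ∖ {ρ}, so x IS a limit point.
Collecting: A' = {λ, ν, ξ, ρ}.


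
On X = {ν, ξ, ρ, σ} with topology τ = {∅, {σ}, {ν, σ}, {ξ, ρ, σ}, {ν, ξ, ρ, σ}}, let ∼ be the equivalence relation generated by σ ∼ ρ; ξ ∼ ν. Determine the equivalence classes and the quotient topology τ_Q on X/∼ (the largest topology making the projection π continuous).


X/∼ = {[ν=ξ], [ρ=σ]}; |τ_Q| = 2.

Equivalence classes: [ν=ξ], [ρ=σ].
Quotient map π: X → X/∼ sends ν ↦ [ν=ξ], ξ ↦ [ν=ξ], ρ ↦ [ρ=σ], σ ↦ [ρ=σ].
For each subset V ⊆ X/∼, compute π^{-1}(V) ⊆ X and check whether π^{-1}(V) ∈ τ. V is open in τ_Q iff π^{-1}(V) ∈ τ.
  V = {}: π^{-1}(V) = ∅ ∈ τ ✓.
  V = {[ν=ξ]}: π^{-1}(V) = {ν, ξ} ∉ τ ✗.
  V = {[ρ=σ]}: π^{-1}(V) = {ρ, σ} ∉ τ ✗.
  V = {[ν=ξ], [ρ=σ]}: π^{-1}(V) = {ν, ξ, ρ, σ} ∈ τ ✓.
Open sets in the quotient: τ_Q = {{}, {[ν=ξ], [ρ=σ]}} (2 elements).


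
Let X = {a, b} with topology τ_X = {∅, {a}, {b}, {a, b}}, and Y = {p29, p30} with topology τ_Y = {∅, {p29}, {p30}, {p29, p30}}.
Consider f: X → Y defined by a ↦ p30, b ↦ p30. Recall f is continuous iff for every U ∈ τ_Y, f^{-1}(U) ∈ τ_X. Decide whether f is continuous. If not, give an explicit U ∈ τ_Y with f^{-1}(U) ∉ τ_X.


f IS continuous.

Compute f^{-1}(U) for each U ∈ τ_Y:
  U = ∅: f^{-1}(U) = ∅ ∈ τ_X ✓.
  U = {p29}: f^{-1}(U) = ∅ ∈ τ_X ✓.
  U = {p30}: f^{-1}(U) = {a, b} ∈ τ_X ✓.
  U = {p29, p30}: f^{-1}(U) = {a, b} ∈ τ_X ✓.
Every preimage lies in τ_X, so f IS continuous.
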